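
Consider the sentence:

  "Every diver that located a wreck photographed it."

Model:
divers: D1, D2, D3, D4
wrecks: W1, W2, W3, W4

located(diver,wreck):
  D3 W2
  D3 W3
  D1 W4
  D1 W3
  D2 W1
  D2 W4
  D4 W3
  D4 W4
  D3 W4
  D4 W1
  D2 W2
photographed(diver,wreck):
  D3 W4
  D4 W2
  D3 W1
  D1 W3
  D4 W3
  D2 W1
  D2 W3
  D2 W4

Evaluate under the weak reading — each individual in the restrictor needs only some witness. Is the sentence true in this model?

"it" takes "a wreck" as antecedent — a donkey pronoun bound across the clause boundary.
Weak reading: every diver d with some located-wreck has at least one located-wreck w such that photographed(d,w).
Per diver: D1:✓  D2:✓  D3:✓  D4:✓
Every diver in the restrictor has a witness.

True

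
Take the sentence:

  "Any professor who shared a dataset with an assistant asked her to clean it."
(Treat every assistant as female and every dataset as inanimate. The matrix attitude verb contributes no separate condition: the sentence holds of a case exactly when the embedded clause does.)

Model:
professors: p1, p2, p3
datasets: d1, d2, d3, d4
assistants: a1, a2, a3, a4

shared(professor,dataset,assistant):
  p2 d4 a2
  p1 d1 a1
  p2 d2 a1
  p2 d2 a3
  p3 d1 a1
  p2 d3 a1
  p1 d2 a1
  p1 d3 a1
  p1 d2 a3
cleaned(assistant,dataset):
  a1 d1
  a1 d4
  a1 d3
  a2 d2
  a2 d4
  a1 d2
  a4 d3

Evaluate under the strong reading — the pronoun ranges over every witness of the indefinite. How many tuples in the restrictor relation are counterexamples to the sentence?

"her" takes "an assistant" as antecedent and "it" takes "a dataset"; both are donkey pronouns co-varying with the restrictor.
Strong reading: for every (p,d,a) with shared(p,d,a), cleaned(a,d).
Restrictor triples: (p1,d1,a1)→cleaned(a1,d1) ✓  (p1,d2,a1)→cleaned(a1,d2) ✓  (p1,d2,a3)→cleaned(a3,d2) ✗  (p1,d3,a1)→cleaned(a1,d3) ✓  (p2,d2,a1)→cleaned(a1,d2) ✓  (p2,d2,a3)→cleaned(a3,d2) ✗  (p2,d3,a1)→cleaned(a1,d3) ✓  (p2,d4,a2)→cleaned(a2,d4) ✓  (p3,d1,a1)→cleaned(a1,d1) ✓
Counterexamples (restrictor triples failing the scope): 2.

2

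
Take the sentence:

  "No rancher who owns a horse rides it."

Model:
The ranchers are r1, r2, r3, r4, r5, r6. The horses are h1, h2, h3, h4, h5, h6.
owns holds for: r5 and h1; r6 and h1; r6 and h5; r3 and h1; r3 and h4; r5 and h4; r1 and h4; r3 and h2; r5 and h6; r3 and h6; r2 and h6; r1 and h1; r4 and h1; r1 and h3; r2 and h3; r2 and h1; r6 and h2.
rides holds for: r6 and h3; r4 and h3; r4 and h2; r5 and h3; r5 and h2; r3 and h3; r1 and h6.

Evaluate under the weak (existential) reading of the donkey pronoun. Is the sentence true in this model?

"it" takes "a horse" as antecedent — a donkey pronoun bound across the clause boundary.
Truth condition: for no (r,h) with owns(r,h) does rides(r,h) hold.
Restrictor pairs — does the scope hold? (r1,h1):fails  (r1,h3):fails  (r1,h4):fails  (r2,h1):fails  (r2,h3):fails  (r2,h6):fails  (r3,h1):fails  (r3,h2):fails  (r3,h4):fails  (r3,h6):fails  (r4,h1):fails  (r5,h1):fails  (r5,h4):fails  (r5,h6):fails  (r6,h1):fails  (r6,h2):fails  (r6,h5):fails
Scope holds for no restrictor pair, so the sentence is true.

True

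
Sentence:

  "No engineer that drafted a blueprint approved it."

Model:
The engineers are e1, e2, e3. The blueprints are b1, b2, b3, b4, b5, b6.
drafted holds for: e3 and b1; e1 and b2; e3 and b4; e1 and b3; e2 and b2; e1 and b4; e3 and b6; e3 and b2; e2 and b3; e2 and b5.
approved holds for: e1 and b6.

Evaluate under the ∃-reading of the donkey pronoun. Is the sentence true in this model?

True

"it" takes "a blueprint" as antecedent — a donkey pronoun bound across the clause boundary.
Truth condition: for no (e,b) with drafted(e,b) does approved(e,b) hold.
Restrictor pairs — does the scope hold? (e1,b2):fails  (e1,b3):fails  (e1,b4):fails  (e2,b2):fails  (e2,b3):fails  (e2,b5):fails  (e3,b1):fails  (e3,b2):fails  (e3,b4):fails  (e3,b6):fails
Scope holds for no restrictor pair, so the sentence is true.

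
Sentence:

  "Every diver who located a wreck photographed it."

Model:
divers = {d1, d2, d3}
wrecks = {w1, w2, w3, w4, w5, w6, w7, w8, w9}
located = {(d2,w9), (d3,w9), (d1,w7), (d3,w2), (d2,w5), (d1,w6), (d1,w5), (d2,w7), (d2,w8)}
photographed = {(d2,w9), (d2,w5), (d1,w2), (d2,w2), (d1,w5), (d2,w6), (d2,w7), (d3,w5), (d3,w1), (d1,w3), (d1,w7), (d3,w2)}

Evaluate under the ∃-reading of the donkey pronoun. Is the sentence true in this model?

"it" takes "a wreck" as antecedent — a donkey pronoun bound across the clause boundary.
Weak reading: every diver d with some located-wreck has at least one located-wreck w such that photographed(d,w).
Per diver: d1:✓  d2:✓  d3:✓
Every diver in the restrictor has a witness.

True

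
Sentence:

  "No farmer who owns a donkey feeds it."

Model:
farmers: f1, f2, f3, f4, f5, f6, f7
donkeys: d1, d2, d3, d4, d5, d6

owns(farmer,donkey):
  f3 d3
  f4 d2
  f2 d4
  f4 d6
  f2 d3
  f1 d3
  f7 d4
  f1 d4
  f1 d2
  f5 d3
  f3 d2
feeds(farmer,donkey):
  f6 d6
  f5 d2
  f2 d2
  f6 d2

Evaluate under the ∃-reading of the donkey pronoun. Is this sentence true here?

True

"it" takes "a donkey" as antecedent — a donkey pronoun bound across the clause boundary.
Truth condition: for no (f,d) with owns(f,d) does feeds(f,d) hold.
Restrictor pairs — does the scope hold? (f1,d2):fails  (f1,d3):fails  (f1,d4):fails  (f2,d3):fails  (f2,d4):fails  (f3,d2):fails  (f3,d3):fails  (f4,d2):fails  (f4,d6):fails  (f5,d3):fails  (f7,d4):fails
Scope holds for no restrictor pair, so the sentence is true.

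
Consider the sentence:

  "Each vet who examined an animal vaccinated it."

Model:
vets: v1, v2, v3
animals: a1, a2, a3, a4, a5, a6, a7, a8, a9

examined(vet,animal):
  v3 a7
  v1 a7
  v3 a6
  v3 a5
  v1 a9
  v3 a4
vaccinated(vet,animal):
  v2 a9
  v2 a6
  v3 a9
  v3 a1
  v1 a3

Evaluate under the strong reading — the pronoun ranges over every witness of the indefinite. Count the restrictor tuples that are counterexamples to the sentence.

"it" takes "an animal" as antecedent — a donkey pronoun bound across the clause boundary.
Strong reading: for every (v,a) with examined(v,a), vaccinated(v,a).
Restrictor pairs: (v1,a7) ✗  (v1,a9) ✗  (v3,a4) ✗  (v3,a5) ✗  (v3,a6) ✗  (v3,a7) ✗
Counterexamples (restrictor pairs failing the scope): 6.

6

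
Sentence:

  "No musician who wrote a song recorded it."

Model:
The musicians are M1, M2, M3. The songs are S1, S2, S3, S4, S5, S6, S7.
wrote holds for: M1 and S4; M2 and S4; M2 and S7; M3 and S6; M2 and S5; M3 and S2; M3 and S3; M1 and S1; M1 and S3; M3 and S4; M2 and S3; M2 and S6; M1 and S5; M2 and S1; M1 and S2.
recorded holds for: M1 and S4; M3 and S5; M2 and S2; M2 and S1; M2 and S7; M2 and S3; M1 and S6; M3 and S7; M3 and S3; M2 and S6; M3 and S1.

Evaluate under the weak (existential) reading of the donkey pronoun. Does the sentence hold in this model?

"it" takes "a song" as antecedent — a donkey pronoun bound across the clause boundary.
Truth condition: for no (m,s) with wrote(m,s) does recorded(m,s) hold.
Restrictor pairs — does the scope hold? (M1,S1):fails  (M1,S2):fails  (M1,S3):fails  (M1,S4):holds  (M1,S5):fails  (M2,S1):holds  (M2,S3):holds  (M2,S4):fails  (M2,S5):fails  (M2,S6):holds  (M2,S7):holds  (M3,S2):fails  (M3,S3):holds  (M3,S4):fails  (M3,S6):fails
Scope holds for 6 pair(s), so the sentence is false.

False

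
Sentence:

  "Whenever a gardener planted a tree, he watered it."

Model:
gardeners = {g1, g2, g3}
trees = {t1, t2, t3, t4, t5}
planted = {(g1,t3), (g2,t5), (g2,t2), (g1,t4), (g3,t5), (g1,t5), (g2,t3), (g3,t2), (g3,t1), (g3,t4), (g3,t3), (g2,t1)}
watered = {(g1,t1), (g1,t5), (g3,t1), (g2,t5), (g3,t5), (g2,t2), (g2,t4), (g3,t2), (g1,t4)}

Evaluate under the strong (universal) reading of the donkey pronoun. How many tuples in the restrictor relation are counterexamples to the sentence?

"it" takes "a tree" as antecedent — a donkey pronoun bound across the clause boundary.
Strong reading: for every (g,t) with planted(g,t), watered(g,t).
Restrictor pairs: (g1,t3) ✗  (g1,t4) ✓  (g1,t5) ✓  (g2,t1) ✗  (g2,t2) ✓  (g2,t3) ✗  (g2,t5) ✓  (g3,t1) ✓  (g3,t2) ✓  (g3,t3) ✗  (g3,t4) ✗  (g3,t5) ✓
Counterexamples (restrictor pairs failing the scope): 5.

5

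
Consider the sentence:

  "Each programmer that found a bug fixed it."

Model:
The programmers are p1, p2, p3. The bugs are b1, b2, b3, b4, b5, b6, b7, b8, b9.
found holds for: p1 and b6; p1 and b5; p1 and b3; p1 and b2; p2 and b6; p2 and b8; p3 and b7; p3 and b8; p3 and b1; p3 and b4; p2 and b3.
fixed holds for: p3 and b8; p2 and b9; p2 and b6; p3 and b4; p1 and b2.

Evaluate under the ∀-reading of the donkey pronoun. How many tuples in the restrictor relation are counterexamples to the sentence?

7

"it" takes "a bug" as antecedent — a donkey pronoun bound across the clause boundary.
Strong reading: for every (p,b) with found(p,b), fixed(p,b).
Restrictor pairs: (p1,b2) ✓  (p1,b3) ✗  (p1,b5) ✗  (p1,b6) ✗  (p2,b3) ✗  (p2,b6) ✓  (p2,b8) ✗  (p3,b1) ✗  (p3,b4) ✓  (p3,b7) ✗  (p3,b8) ✓
Counterexamples (restrictor pairs failing the scope): 7.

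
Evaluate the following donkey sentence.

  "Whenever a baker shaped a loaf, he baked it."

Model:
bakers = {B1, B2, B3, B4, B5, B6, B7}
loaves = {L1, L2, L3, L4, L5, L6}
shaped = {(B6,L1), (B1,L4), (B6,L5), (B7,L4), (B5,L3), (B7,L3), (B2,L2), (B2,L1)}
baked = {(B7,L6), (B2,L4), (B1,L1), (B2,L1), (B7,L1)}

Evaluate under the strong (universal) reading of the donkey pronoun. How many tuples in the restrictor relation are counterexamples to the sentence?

"it" takes "a loaf" as antecedent — a donkey pronoun bound across the clause boundary.
Strong reading: for every (b,l) with shaped(b,l), baked(b,l).
Restrictor pairs: (B1,L4) ✗  (B2,L1) ✓  (B2,L2) ✗  (B5,L3) ✗  (B6,L1) ✗  (B6,L5) ✗  (B7,L3) ✗  (B7,L4) ✗
Counterexamples (restrictor pairs failing the scope): 7.

7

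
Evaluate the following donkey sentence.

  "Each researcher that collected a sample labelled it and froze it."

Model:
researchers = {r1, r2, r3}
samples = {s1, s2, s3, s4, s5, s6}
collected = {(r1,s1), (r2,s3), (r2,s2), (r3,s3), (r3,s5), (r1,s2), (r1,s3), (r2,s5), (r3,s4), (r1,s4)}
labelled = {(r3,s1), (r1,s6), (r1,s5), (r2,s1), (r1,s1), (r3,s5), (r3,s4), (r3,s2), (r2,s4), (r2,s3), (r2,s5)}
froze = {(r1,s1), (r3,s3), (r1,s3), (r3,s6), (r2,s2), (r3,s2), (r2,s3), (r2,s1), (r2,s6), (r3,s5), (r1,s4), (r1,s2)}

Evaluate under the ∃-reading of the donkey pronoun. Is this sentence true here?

"it" takes "a sample" as antecedent — a donkey pronoun bound across the clause boundary.
Weak reading: every researcher r with some collected-sample has at least one collected-sample s such that labelled(r,s) ∧ froze(r,s).
Per researcher: r1:✓  r2:✓  r3:✓
Every researcher in the restrictor has a witness.

True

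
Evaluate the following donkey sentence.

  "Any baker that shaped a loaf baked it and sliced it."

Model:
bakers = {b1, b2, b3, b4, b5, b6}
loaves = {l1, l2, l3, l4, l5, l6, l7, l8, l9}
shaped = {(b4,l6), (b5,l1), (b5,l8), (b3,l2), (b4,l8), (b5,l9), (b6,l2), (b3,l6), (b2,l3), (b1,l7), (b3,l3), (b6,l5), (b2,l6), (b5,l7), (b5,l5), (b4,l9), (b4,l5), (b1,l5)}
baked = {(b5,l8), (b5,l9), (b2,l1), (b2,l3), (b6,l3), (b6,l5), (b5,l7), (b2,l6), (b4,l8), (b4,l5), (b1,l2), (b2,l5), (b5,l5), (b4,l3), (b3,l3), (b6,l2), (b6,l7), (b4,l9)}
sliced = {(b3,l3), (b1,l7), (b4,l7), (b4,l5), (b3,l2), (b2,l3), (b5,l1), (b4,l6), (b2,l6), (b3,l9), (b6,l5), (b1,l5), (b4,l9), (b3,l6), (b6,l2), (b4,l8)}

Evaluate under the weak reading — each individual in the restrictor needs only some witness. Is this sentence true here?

"it" takes "a loaf" as antecedent — a donkey pronoun bound across the clause boundary.
Weak reading: every baker b with some shaped-loaf has at least one shaped-loaf l such that baked(b,l) ∧ sliced(b,l).
Per baker: b1:✗  b2:✓  b3:✓  b4:✓  b5:✗  b6:✓
b1 has no witness among its shaped-loaves.

False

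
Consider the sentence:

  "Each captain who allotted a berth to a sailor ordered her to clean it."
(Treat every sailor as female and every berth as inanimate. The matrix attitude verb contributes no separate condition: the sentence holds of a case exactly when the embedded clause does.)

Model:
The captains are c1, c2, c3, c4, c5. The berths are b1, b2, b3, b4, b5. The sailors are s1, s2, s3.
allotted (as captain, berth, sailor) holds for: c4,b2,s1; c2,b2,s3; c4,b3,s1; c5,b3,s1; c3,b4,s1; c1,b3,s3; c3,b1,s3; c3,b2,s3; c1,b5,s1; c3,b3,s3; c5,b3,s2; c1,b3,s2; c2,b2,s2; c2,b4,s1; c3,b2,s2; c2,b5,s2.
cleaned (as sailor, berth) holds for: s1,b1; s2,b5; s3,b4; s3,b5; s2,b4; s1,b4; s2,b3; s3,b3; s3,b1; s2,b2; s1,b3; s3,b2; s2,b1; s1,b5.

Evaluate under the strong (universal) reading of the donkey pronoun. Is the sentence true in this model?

"her" takes "a sailor" as antecedent and "it" takes "a berth"; both are donkey pronouns co-varying with the restrictor.
Strong reading: for every (c,b,s) with allotted(c,b,s), cleaned(s,b).
Restrictor triples: (c1,b3,s2)→cleaned(s2,b3) ✓  (c1,b3,s3)→cleaned(s3,b3) ✓  (c1,b5,s1)→cleaned(s1,b5) ✓  (c2,b2,s2)→cleaned(s2,b2) ✓  (c2,b2,s3)→cleaned(s3,b2) ✓  (c2,b4,s1)→cleaned(s1,b4) ✓  (c2,b5,s2)→cleaned(s2,b5) ✓  (c3,b1,s3)→cleaned(s3,b1) ✓  (c3,b2,s2)→cleaned(s2,b2) ✓  (c3,b2,s3)→cleaned(s3,b2) ✓  (c3,b3,s3)→cleaned(s3,b3) ✓  (c3,b4,s1)→cleaned(s1,b4) ✓  (c4,b2,s1)→cleaned(s1,b2) ✗  (c4,b3,s1)→cleaned(s1,b3) ✓  (c5,b3,s1)→cleaned(s1,b3) ✓  (c5,b3,s2)→cleaned(s2,b3) ✓
Counterexample: (c4,b2,s1) — cleaned(s1,b2) does not hold.

False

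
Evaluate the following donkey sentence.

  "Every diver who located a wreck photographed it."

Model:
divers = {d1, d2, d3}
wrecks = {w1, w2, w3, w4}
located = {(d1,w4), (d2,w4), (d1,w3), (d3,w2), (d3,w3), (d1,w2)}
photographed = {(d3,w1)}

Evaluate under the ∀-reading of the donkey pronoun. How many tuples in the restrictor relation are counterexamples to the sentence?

6

"it" takes "a wreck" as antecedent — a donkey pronoun bound across the clause boundary.
Strong reading: for every (d,w) with located(d,w), photographed(d,w).
Restrictor pairs: (d1,w2) ✗  (d1,w3) ✗  (d1,w4) ✗  (d2,w4) ✗  (d3,w2) ✗  (d3,w3) ✗
Counterexamples (restrictor pairs failing the scope): 6.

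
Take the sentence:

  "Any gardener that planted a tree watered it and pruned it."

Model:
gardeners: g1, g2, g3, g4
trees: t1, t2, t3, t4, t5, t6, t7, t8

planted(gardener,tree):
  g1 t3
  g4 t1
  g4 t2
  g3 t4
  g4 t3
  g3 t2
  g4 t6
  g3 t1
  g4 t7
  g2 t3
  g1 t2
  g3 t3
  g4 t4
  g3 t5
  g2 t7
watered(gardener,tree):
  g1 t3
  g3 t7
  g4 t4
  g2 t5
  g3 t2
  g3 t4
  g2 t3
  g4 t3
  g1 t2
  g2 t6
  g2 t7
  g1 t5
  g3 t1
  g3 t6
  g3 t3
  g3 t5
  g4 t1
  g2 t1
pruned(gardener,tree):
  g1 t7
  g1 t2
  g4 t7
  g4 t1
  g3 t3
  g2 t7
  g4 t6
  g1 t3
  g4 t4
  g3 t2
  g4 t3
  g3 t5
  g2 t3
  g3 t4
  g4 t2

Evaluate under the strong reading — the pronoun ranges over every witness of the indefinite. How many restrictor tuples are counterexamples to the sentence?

4

"it" takes "a tree" as antecedent — a donkey pronoun bound across the clause boundary.
Strong reading: for every (g,t) with planted(g,t), watered(g,t) ∧ pruned(g,t).
Restrictor pairs: (g1,t2) ✓  (g1,t3) ✓  (g2,t3) ✓  (g2,t7) ✓  (g3,t1) ✗  (g3,t2) ✓  (g3,t3) ✓  (g3,t4) ✓  (g3,t5) ✓  (g4,t1) ✓  (g4,t2) ✗  (g4,t3) ✓  (g4,t4) ✓  (g4,t6) ✗  (g4,t7) ✗
Counterexamples (restrictor pairs failing the scope): 4.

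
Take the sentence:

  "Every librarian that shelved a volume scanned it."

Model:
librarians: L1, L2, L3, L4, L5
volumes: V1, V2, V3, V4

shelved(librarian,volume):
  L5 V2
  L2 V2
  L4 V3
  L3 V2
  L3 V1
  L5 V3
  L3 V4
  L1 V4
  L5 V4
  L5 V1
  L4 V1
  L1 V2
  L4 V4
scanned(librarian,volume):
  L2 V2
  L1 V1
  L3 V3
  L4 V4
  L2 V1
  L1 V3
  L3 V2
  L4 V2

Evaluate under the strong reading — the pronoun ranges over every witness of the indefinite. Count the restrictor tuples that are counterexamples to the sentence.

"it" takes "a volume" as antecedent — a donkey pronoun bound across the clause boundary.
Strong reading: for every (l,v) with shelved(l,v), scanned(l,v).
Restrictor pairs: (L1,V2) ✗  (L1,V4) ✗  (L2,V2) ✓  (L3,V1) ✗  (L3,V2) ✓  (L3,V4) ✗  (L4,V1) ✗  (L4,V3) ✗  (L4,V4) ✓  (L5,V1) ✗  (L5,V2) ✗  (L5,V3) ✗  (L5,V4) ✗
Counterexamples (restrictor pairs failing the scope): 10.

10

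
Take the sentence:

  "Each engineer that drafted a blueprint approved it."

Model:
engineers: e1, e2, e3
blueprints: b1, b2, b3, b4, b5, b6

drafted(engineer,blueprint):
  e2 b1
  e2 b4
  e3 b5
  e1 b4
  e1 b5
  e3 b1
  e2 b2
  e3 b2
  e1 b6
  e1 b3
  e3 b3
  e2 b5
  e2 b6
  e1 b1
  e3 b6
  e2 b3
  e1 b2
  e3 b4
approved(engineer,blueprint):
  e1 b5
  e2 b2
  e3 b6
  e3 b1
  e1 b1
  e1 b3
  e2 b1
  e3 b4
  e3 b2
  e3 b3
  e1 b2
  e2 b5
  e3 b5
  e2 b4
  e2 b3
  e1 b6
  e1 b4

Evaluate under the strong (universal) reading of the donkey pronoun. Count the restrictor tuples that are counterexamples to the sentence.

"it" takes "a blueprint" as antecedent — a donkey pronoun bound across the clause boundary.
Strong reading: for every (e,b) with drafted(e,b), approved(e,b).
Restrictor pairs: (e1,b1) ✓  (e1,b2) ✓  (e1,b3) ✓  (e1,b4) ✓  (e1,b5) ✓  (e1,b6) ✓  (e2,b1) ✓  (e2,b2) ✓  (e2,b3) ✓  (e2,b4) ✓  (e2,b5) ✓  (e2,b6) ✗  (e3,b1) ✓  (e3,b2) ✓  (e3,b3) ✓  (e3,b4) ✓  (e3,b5) ✓  (e3,b6) ✓
Counterexamples (restrictor pairs failing the scope): 1.

1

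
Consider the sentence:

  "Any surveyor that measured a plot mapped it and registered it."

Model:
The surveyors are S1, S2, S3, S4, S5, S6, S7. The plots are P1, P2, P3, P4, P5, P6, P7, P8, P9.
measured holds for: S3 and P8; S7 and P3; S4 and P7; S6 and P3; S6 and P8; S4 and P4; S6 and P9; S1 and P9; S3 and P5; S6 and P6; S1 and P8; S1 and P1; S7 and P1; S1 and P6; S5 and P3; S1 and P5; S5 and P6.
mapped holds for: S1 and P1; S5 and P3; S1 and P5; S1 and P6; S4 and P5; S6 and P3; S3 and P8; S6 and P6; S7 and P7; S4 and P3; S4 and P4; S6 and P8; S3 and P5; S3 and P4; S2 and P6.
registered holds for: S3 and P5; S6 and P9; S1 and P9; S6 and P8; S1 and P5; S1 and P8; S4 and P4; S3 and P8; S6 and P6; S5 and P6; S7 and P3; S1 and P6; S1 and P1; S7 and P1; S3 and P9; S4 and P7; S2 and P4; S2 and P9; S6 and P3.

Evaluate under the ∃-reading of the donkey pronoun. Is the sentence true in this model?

"it" takes "a plot" as antecedent — a donkey pronoun bound across the clause boundary.
Weak reading: every surveyor s with some measured-plot has at least one measured-plot p such that mapped(s,p) ∧ registered(s,p).
Per surveyor: S1:✓  S3:✓  S4:✓  S5:✗  S6:✓  S7:✗
S5 has no witness among its measured-plots.

False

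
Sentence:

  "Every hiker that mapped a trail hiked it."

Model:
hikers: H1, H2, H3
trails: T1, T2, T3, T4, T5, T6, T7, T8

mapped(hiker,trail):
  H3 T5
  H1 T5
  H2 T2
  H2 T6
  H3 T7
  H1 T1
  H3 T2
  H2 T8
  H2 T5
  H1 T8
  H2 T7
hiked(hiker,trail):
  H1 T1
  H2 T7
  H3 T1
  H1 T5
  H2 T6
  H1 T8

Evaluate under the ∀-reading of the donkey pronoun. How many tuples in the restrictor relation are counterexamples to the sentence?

"it" takes "a trail" as antecedent — a donkey pronoun bound across the clause boundary.
Strong reading: for every (h,t) with mapped(h,t), hiked(h,t).
Restrictor pairs: (H1,T1) ✓  (H1,T5) ✓  (H1,T8) ✓  (H2,T2) ✗  (H2,T5) ✗  (H2,T6) ✓  (H2,T7) ✓  (H2,T8) ✗  (H3,T2) ✗  (H3,T5) ✗  (H3,T7) ✗
Counterexamples (restrictor pairs failing the scope): 6.

6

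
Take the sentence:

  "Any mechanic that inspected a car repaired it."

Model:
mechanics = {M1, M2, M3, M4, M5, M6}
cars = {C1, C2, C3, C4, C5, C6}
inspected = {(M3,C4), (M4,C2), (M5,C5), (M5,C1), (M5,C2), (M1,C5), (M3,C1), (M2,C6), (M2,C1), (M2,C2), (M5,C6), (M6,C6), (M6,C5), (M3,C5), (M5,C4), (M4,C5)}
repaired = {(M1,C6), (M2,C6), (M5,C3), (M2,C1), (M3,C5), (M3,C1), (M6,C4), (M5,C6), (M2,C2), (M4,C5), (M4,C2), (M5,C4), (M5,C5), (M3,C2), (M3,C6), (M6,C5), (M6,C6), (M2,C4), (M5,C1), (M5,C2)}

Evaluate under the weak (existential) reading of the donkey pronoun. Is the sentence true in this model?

False

"it" takes "a car" as antecedent — a donkey pronoun bound across the clause boundary.
Weak reading: every mechanic m with some inspected-car has at least one inspected-car c such that repaired(m,c).
Per mechanic: M1:✗  M2:✓  M3:✓  M4:✓  M5:✓  M6:✓
M1 has no witness among its inspected-cars.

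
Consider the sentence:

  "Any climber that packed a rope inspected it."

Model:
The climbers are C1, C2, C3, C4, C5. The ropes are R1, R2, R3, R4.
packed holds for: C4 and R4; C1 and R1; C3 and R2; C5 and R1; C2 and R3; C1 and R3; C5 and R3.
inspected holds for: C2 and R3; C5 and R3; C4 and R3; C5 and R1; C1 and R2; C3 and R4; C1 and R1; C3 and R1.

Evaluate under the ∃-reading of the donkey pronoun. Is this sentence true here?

"it" takes "a rope" as antecedent — a donkey pronoun bound across the clause boundary.
Weak reading: every climber c with some packed-rope has at least one packed-rope r such that inspected(c,r).
Per climber: C1:✓  C2:✓  C3:✗  C4:✗  C5:✓
C3 has no witness among its packed-ropes.

False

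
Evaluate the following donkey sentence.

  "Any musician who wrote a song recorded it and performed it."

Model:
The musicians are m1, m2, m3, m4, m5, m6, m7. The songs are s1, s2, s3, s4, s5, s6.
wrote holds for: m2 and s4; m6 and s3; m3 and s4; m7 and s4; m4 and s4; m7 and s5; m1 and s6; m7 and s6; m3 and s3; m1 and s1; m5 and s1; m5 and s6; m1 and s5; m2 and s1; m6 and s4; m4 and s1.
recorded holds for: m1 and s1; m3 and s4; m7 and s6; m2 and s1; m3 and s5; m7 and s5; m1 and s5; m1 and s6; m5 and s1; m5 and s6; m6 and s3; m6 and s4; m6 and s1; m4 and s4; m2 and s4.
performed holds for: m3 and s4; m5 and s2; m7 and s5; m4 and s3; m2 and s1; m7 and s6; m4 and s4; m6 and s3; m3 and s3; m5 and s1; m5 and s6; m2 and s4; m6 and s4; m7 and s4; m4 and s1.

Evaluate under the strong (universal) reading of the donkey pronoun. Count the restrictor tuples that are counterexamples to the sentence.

6

"it" takes "a song" as antecedent — a donkey pronoun bound across the clause boundary.
Strong reading: for every (m,s) with wrote(m,s), recorded(m,s) ∧ performed(m,s).
Restrictor pairs: (m1,s1) ✗  (m1,s5) ✗  (m1,s6) ✗  (m2,s1) ✓  (m2,s4) ✓  (m3,s3) ✗  (m3,s4) ✓  (m4,s1) ✗  (m4,s4) ✓  (m5,s1) ✓  (m5,s6) ✓  (m6,s3) ✓  (m6,s4) ✓  (m7,s4) ✗  (m7,s5) ✓  (m7,s6) ✓
Counterexamples (restrictor pairs failing the scope): 6.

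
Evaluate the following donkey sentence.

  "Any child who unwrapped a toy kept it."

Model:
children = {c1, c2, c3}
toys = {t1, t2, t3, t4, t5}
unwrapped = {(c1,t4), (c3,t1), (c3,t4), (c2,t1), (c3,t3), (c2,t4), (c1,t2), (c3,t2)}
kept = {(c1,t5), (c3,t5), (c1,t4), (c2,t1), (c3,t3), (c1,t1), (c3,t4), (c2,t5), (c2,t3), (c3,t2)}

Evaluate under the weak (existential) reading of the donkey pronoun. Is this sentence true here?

"it" takes "a toy" as antecedent — a donkey pronoun bound across the clause boundary.
Weak reading: every child c with some unwrapped-toy has at least one unwrapped-toy t such that kept(c,t).
Per child: c1:✓  c2:✓  c3:✓
Every child in the restrictor has a witness.

True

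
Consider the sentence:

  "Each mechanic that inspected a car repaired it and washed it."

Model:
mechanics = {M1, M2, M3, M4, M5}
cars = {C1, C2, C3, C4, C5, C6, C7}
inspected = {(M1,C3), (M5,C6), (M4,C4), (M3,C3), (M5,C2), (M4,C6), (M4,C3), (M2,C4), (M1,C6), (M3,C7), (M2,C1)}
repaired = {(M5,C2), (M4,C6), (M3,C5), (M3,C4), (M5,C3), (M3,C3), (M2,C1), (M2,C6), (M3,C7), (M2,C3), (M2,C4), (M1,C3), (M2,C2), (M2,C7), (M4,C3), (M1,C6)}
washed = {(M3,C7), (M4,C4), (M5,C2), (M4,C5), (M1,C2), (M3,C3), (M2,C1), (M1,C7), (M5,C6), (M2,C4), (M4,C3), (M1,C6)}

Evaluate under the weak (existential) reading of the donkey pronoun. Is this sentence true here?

True

"it" takes "a car" as antecedent — a donkey pronoun bound across the clause boundary.
Weak reading: every mechanic m with some inspected-car has at least one inspected-car c such that repaired(m,c) ∧ washed(m,c).
Per mechanic: M1:✓  M2:✓  M3:✓  M4:✓  M5:✓
Every mechanic in the restrictor has a witness.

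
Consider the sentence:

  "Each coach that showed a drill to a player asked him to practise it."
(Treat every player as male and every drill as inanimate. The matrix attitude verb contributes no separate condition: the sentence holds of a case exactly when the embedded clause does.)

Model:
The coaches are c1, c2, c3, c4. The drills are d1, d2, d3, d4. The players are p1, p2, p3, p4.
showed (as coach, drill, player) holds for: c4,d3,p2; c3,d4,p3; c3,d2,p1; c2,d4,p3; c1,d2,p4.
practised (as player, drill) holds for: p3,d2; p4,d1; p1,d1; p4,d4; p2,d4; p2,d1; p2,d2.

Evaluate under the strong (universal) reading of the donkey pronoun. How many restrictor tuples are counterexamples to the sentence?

5

"him" takes "a player" as antecedent and "it" takes "a drill"; both are donkey pronouns co-varying with the restrictor.
Strong reading: for every (c,d,p) with showed(c,d,p), practised(p,d).
Restrictor triples: (c1,d2,p4)→practised(p4,d2) ✗  (c2,d4,p3)→practised(p3,d4) ✗  (c3,d2,p1)→practised(p1,d2) ✗  (c3,d4,p3)→practised(p3,d4) ✗  (c4,d3,p2)→practised(p2,d3) ✗
Counterexamples (restrictor triples failing the scope): 5.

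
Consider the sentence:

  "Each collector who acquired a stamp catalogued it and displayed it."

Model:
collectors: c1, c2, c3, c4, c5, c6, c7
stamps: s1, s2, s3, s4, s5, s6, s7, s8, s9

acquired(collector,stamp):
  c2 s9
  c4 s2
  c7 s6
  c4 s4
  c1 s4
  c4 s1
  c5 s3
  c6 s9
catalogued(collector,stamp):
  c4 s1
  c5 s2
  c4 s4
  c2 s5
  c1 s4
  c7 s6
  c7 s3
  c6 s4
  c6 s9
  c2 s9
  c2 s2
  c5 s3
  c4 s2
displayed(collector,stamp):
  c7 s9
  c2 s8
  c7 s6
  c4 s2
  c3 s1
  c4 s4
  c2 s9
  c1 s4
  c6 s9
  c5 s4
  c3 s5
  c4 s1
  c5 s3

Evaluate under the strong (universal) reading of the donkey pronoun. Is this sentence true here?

"it" takes "a stamp" as antecedent — a donkey pronoun bound across the clause boundary.
Strong reading: for every (c,s) with acquired(c,s), catalogued(c,s) ∧ displayed(c,s).
Restrictor pairs: (c1,s4) ✓  (c2,s9) ✓  (c4,s1) ✓  (c4,s2) ✓  (c4,s4) ✓  (c5,s3) ✓  (c6,s9) ✓  (c7,s6) ✓
Every restrictor pair satisfies the scope.

True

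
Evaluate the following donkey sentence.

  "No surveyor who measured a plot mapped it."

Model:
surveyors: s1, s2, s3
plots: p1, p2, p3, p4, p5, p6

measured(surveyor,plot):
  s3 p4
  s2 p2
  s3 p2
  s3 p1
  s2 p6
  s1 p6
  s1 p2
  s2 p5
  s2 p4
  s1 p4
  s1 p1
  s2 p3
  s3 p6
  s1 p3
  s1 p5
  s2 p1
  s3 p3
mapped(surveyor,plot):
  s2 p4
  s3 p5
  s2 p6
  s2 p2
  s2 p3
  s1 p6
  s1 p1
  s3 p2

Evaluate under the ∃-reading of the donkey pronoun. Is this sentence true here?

"it" takes "a plot" as antecedent — a donkey pronoun bound across the clause boundary.
Truth condition: for no (s,p) with measured(s,p) does mapped(s,p) hold.
Restrictor pairs — does the scope hold? (s1,p1):holds  (s1,p2):fails  (s1,p3):fails  (s1,p4):fails  (s1,p5):fails  (s1,p6):holds  (s2,p1):fails  (s2,p2):holds  (s2,p3):holds  (s2,p4):holds  (s2,p5):fails  (s2,p6):holds  (s3,p1):fails  (s3,p2):holds  (s3,p3):fails  (s3,p4):fails  (s3,p6):fails
Scope holds for 7 pair(s), so the sentence is false.

False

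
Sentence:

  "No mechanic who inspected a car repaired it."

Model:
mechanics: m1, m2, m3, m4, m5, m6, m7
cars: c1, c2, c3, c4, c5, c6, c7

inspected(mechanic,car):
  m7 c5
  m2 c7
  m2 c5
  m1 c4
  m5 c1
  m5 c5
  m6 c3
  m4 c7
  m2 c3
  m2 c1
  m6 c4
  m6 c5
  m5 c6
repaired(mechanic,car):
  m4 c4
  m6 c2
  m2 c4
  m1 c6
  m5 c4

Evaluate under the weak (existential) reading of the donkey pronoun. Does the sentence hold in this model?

"it" takes "a car" as antecedent — a donkey pronoun bound across the clause boundary.
Truth condition: for no (m,c) with inspected(m,c) does repaired(m,c) hold.
Restrictor pairs — does the scope hold? (m1,c4):fails  (m2,c1):fails  (m2,c3):fails  (m2,c5):fails  (m2,c7):fails  (m4,c7):fails  (m5,c1):fails  (m5,c5):fails  (m5,c6):fails  (m6,c3):fails  (m6,c4):fails  (m6,c5):fails  (m7,c5):fails
Scope holds for no restrictor pair, so the sentence is true.

True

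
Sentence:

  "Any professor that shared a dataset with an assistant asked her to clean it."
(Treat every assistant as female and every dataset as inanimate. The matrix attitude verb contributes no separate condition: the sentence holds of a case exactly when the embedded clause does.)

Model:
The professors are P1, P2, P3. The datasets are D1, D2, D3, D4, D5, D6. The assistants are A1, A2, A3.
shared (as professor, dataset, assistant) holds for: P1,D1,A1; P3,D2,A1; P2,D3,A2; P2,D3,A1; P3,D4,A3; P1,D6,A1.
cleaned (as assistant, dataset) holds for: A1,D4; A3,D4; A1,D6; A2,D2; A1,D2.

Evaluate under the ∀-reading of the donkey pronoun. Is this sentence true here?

"her" takes "an assistant" as antecedent and "it" takes "a dataset"; both are donkey pronouns co-varying with the restrictor.
Strong reading: for every (p,d,a) with shared(p,d,a), cleaned(a,d).
Restrictor triples: (P1,D1,A1)→cleaned(A1,D1) ✗  (P1,D6,A1)→cleaned(A1,D6) ✓  (P2,D3,A1)→cleaned(A1,D3) ✗  (P2,D3,A2)→cleaned(A2,D3) ✗  (P3,D2,A1)→cleaned(A1,D2) ✓  (P3,D4,A3)→cleaned(A3,D4) ✓
Counterexample: (P1,D1,A1) — cleaned(A1,D1) does not hold.

False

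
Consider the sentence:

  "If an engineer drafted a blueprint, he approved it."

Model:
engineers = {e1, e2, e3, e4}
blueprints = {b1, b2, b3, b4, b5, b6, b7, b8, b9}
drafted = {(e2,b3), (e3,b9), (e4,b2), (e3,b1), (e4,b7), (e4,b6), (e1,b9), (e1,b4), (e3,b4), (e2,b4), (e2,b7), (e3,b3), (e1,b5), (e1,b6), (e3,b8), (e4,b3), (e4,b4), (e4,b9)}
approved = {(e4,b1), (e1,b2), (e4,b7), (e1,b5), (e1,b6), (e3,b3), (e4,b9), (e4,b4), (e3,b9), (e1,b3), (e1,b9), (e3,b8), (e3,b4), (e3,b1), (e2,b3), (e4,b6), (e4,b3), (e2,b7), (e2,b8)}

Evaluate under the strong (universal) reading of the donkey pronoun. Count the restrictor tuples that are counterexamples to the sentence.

"it" takes "a blueprint" as antecedent — a donkey pronoun bound across the clause boundary.
Strong reading: for every (e,b) with drafted(e,b), approved(e,b).
Restrictor pairs: (e1,b4) ✗  (e1,b5) ✓  (e1,b6) ✓  (e1,b9) ✓  (e2,b3) ✓  (e2,b4) ✗  (e2,b7) ✓  (e3,b1) ✓  (e3,b3) ✓  (e3,b4) ✓  (e3,b8) ✓  (e3,b9) ✓  (e4,b2) ✗  (e4,b3) ✓  (e4,b4) ✓  (e4,b6) ✓  (e4,b7) ✓  (e4,b9) ✓
Counterexamples (restrictor pairs failing the scope): 3.

3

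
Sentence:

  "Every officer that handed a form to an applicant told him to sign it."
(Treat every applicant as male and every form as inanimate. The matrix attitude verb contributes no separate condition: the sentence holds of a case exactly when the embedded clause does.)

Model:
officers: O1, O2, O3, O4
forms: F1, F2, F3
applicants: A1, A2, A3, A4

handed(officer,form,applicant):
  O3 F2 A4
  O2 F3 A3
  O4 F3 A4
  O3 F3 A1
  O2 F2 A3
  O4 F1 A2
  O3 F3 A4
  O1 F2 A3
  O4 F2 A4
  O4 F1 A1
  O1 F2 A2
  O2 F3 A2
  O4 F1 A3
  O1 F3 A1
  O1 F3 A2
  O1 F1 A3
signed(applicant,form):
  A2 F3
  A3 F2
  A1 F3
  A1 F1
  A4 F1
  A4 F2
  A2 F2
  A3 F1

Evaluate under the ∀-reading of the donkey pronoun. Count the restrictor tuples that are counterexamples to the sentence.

"him" takes "an applicant" as antecedent and "it" takes "a form"; both are donkey pronouns co-varying with the restrictor.
Strong reading: for every (o,f,a) with handed(o,f,a), signed(a,f).
Restrictor triples: (O1,F1,A3)→signed(A3,F1) ✓  (O1,F2,A2)→signed(A2,F2) ✓  (O1,F2,A3)→signed(A3,F2) ✓  (O1,F3,A1)→signed(A1,F3) ✓  (O1,F3,A2)→signed(A2,F3) ✓  (O2,F2,A3)→signed(A3,F2) ✓  (O2,F3,A2)→signed(A2,F3) ✓  (O2,F3,A3)→signed(A3,F3) ✗  (O3,F2,A4)→signed(A4,F2) ✓  (O3,F3,A1)→signed(A1,F3) ✓  (O3,F3,A4)→signed(A4,F3) ✗  (O4,F1,A1)→signed(A1,F1) ✓  (O4,F1,A2)→signed(A2,F1) ✗  (O4,F1,A3)→signed(A3,F1) ✓  (O4,F2,A4)→signed(A4,F2) ✓  (O4,F3,A4)→signed(A4,F3) ✗
Counterexamples (restrictor triples failing the scope): 4.

4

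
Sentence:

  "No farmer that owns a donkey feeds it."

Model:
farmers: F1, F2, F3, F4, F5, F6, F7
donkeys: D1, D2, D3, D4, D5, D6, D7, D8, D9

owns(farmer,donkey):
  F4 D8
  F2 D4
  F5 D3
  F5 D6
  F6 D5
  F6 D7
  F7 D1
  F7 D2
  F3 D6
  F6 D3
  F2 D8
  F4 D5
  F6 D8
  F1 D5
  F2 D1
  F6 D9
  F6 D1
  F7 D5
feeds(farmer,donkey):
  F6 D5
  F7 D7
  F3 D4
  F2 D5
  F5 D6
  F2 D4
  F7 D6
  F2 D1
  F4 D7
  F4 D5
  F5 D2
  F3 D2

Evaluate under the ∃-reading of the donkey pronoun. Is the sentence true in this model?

"it" takes "a donkey" as antecedent — a donkey pronoun bound across the clause boundary.
Truth condition: for no (f,d) with owns(f,d) does feeds(f,d) hold.
Restrictor pairs — does the scope hold? (F1,D5):fails  (F2,D1):holds  (F2,D4):holds  (F2,D8):fails  (F3,D6):fails  (F4,D5):holds  (F4,D8):fails  (F5,D3):fails  (F5,D6):holds  (F6,D1):fails  (F6,D3):fails  (F6,D5):holds  (F6,D7):fails  (F6,D8):fails  (F6,D9):fails  (F7,D1):fails  (F7,D2):fails  (F7,D5):fails
Scope holds for 5 pair(s), so the sentence is false.

False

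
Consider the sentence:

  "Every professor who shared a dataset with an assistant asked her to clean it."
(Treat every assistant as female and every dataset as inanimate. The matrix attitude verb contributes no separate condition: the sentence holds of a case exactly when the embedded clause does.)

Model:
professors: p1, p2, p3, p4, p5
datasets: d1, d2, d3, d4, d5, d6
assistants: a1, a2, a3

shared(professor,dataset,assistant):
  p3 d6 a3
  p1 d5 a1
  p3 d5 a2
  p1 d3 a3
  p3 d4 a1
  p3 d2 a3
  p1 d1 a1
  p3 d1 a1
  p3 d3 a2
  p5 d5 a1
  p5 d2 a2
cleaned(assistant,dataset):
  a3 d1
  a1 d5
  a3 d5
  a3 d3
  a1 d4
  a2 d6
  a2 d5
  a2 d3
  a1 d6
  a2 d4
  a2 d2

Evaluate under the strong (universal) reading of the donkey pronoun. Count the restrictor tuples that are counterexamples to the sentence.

4

"her" takes "an assistant" as antecedent and "it" takes "a dataset"; both are donkey pronouns co-varying with the restrictor.
Strong reading: for every (p,d,a) with shared(p,d,a), cleaned(a,d).
Restrictor triples: (p1,d1,a1)→cleaned(a1,d1) ✗  (p1,d3,a3)→cleaned(a3,d3) ✓  (p1,d5,a1)→cleaned(a1,d5) ✓  (p3,d1,a1)→cleaned(a1,d1) ✗  (p3,d2,a3)→cleaned(a3,d2) ✗  (p3,d3,a2)→cleaned(a2,d3) ✓  (p3,d4,a1)→cleaned(a1,d4) ✓  (p3,d5,a2)→cleaned(a2,d5) ✓  (p3,d6,a3)→cleaned(a3,d6) ✗  (p5,d2,a2)→cleaned(a2,d2) ✓  (p5,d5,a1)→cleaned(a1,d5) ✓
Counterexamples (restrictor triples failing the scope): 4.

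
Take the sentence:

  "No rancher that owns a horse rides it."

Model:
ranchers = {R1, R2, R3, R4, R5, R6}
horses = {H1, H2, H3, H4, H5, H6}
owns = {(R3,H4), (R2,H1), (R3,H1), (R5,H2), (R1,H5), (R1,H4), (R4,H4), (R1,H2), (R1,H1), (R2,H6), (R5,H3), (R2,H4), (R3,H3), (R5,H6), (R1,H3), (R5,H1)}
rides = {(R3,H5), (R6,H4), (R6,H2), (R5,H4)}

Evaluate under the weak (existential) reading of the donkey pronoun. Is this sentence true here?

True

"it" takes "a horse" as antecedent — a donkey pronoun bound across the clause boundary.
Truth condition: for no (r,h) with owns(r,h) does rides(r,h) hold.
Restrictor pairs — does the scope hold? (R1,H1):fails  (R1,H2):fails  (R1,H3):fails  (R1,H4):fails  (R1,H5):fails  (R2,H1):fails  (R2,H4):fails  (R2,H6):fails  (R3,H1):fails  (R3,H3):fails  (R3,H4):fails  (R4,H4):fails  (R5,H1):fails  (R5,H2):fails  (R5,H3):fails  (R5,H6):fails
Scope holds for no restrictor pair, so the sentence is true.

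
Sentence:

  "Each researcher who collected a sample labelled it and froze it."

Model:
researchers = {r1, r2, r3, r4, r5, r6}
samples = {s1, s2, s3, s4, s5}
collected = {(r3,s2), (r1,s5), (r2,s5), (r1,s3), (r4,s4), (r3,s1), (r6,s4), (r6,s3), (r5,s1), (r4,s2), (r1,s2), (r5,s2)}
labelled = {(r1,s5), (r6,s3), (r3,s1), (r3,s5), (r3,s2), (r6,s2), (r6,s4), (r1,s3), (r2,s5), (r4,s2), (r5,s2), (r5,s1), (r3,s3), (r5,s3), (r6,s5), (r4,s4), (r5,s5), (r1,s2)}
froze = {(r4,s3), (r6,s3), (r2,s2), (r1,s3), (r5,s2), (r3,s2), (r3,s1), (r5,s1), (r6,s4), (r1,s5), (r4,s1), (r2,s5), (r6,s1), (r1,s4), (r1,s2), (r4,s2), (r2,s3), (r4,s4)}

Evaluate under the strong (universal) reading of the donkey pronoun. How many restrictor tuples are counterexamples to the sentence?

"it" takes "a sample" as antecedent — a donkey pronoun bound across the clause boundary.
Strong reading: for every (r,s) with collected(r,s), labelled(r,s) ∧ froze(r,s).
Restrictor pairs: (r1,s2) ✓  (r1,s3) ✓  (r1,s5) ✓  (r2,s5) ✓  (r3,s1) ✓  (r3,s2) ✓  (r4,s2) ✓  (r4,s4) ✓  (r5,s1) ✓  (r5,s2) ✓  (r6,s3) ✓  (r6,s4) ✓
Counterexamples (restrictor pairs failing the scope): 0.

0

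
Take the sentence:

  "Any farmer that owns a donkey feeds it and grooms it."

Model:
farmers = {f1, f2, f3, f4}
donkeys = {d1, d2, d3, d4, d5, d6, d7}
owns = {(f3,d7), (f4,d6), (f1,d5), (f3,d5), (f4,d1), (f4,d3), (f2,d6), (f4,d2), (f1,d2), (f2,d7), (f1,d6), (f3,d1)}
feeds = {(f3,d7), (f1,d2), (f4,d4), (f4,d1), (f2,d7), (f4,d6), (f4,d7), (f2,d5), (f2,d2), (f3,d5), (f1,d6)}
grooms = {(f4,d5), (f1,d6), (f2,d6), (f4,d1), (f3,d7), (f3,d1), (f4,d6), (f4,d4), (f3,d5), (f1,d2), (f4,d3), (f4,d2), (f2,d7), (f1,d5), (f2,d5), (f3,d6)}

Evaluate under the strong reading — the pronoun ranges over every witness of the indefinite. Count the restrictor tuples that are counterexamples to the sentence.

5

"it" takes "a donkey" as antecedent — a donkey pronoun bound across the clause boundary.
Strong reading: for every (f,d) with owns(f,d), feeds(f,d) ∧ grooms(f,d).
Restrictor pairs: (f1,d2) ✓  (f1,d5) ✗  (f1,d6) ✓  (f2,d6) ✗  (f2,d7) ✓  (f3,d1) ✗  (f3,d5) ✓  (f3,d7) ✓  (f4,d1) ✓  (f4,d2) ✗  (f4,d3) ✗  (f4,d6) ✓
Counterexamples (restrictor pairs failing the scope): 5.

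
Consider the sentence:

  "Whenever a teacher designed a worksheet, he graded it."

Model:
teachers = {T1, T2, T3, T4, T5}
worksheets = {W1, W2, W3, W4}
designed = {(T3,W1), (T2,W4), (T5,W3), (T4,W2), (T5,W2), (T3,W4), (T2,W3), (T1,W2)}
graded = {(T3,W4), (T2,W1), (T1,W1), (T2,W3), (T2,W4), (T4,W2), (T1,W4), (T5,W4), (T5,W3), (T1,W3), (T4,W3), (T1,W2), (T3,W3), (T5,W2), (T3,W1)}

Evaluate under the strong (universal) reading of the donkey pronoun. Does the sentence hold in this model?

"it" takes "a worksheet" as antecedent — a donkey pronoun bound across the clause boundary.
Strong reading: for every (t,w) with designed(t,w), graded(t,w).
Restrictor pairs: (T1,W2) ✓  (T2,W3) ✓  (T2,W4) ✓  (T3,W1) ✓  (T3,W4) ✓  (T4,W2) ✓  (T5,W2) ✓  (T5,W3) ✓
Every restrictor pair satisfies the scope.

True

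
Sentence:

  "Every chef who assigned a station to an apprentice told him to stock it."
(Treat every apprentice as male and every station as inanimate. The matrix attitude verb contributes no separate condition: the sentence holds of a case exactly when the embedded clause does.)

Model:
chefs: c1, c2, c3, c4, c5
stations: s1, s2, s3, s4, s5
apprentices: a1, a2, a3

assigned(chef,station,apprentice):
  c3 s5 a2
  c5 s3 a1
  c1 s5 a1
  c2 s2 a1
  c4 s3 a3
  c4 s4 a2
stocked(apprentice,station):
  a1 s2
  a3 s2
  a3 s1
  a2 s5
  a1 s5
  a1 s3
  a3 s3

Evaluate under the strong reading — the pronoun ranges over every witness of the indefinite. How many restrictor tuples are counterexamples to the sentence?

"him" takes "an apprentice" as antecedent and "it" takes "a station"; both are donkey pronouns co-varying with the restrictor.
Strong reading: for every (c,s,a) with assigned(c,s,a), stocked(a,s).
Restrictor triples: (c1,s5,a1)→stocked(a1,s5) ✓  (c2,s2,a1)→stocked(a1,s2) ✓  (c3,s5,a2)→stocked(a2,s5) ✓  (c4,s3,a3)→stocked(a3,s3) ✓  (c4,s4,a2)→stocked(a2,s4) ✗  (c5,s3,a1)→stocked(a1,s3) ✓
Counterexamples (restrictor triples failing the scope): 1.

1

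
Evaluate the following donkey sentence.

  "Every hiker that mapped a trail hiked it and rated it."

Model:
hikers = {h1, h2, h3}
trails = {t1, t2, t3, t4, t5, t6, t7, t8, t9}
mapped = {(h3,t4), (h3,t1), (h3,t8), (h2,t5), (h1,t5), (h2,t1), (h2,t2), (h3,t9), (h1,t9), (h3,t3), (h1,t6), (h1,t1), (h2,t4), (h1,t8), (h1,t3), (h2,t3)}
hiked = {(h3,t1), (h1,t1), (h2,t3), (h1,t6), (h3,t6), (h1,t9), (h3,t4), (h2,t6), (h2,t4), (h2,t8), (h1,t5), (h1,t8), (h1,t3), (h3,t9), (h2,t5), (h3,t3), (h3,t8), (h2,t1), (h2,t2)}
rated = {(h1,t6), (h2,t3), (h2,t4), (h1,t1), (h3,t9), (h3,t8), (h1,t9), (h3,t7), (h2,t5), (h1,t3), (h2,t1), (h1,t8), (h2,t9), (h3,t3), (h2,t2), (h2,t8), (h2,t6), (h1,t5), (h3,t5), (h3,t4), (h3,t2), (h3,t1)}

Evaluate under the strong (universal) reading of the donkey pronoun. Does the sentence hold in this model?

"it" takes "a trail" as antecedent — a donkey pronoun bound across the clause boundary.
Strong reading: for every (h,t) with mapped(h,t), hiked(h,t) ∧ rated(h,t).
Restrictor pairs: (h1,t1) ✓  (h1,t3) ✓  (h1,t5) ✓  (h1,t6) ✓  (h1,t8) ✓  (h1,t9) ✓  (h2,t1) ✓  (h2,t2) ✓  (h2,t3) ✓  (h2,t4) ✓  (h2,t5) ✓  (h3,t1) ✓  (h3,t3) ✓  (h3,t4) ✓  (h3,t8) ✓  (h3,t9) ✓
Every restrictor pair satisfies the scope.

True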